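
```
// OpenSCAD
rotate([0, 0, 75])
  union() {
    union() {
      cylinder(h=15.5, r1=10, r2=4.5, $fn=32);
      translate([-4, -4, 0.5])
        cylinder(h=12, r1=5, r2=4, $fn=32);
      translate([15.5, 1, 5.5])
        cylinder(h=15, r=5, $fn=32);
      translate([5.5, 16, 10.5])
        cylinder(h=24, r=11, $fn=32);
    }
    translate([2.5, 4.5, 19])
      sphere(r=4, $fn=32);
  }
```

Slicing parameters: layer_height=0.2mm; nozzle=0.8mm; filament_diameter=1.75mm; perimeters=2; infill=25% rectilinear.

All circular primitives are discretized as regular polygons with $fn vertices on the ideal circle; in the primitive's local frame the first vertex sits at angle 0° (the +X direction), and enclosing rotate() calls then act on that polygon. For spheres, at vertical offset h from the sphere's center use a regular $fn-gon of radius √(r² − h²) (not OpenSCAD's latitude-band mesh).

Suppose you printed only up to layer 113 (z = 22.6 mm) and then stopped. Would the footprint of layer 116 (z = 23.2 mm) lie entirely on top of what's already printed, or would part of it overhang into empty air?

entirely on top

Compare the two slices. At z = 22.6: the cone is absent (z outside [0, 15.5]); the cone at (-4, -4) is not intersected at this z (z outside [0.5, 12.5]); the cylinder at (15.5, 1) is not intersected at this z (z outside [5.5, 20.5]); the r=11 cylinder at (5.5, 16) contributes a regular 32-gon of circumradius 11 (area = (32/2)·11.000²·sin(360°/32) = 377.69 mm²); Merging all regions: only the r=11 cylinder at (5.5, 16) is present, so the union is just that shape — area = 377.69 mm²; the r=4 sphere at (2.5, 4.5) slices to a regular 32-gon of circumradius 1.744 (√(r²−h²) with h=3.6 from center) (area = (32/2)·1.744²·sin(360°/32) = 9.49 mm²); Merging all regions: the regions partially overlap — summed areas 387.18 mm² minus the doubly-counted overlap 1.61 mm² gives 385.57 mm² — area = 385.57 mm²; (rotated 75° about Z; rotation is an isometry so areas/perimeters/island counts are preserved). At z = 23.2: the cone is absent (z outside [0, 15.5]); the cone at (-4, -4) is not intersected at this z (z outside [0.5, 12.5]); the cylinder at (15.5, 1) does not reach this height (z outside [5.5, 20.5]); the r=11 cylinder at (5.5, 16) contributes a regular 32-gon of circumradius 11 (area = (32/2)·11.000²·sin(360°/32) = 377.69 mm²); Merging all regions: only the r=11 cylinder at (5.5, 16) is present, so the union is just that shape — area = 377.69 mm²; the sphere at (2.5, 4.5) does not reach this height (|z−center|=4.200 > r=4); Taking the union: only that combined region is present, so the union is just that shape — area = 377.69 mm²; (rotated 75° about Z; rotation is an isometry so areas/perimeters/island counts are preserved). Checking containment: the cross-section at z = 23.2 is a subset of the cross-section at z = 22.6.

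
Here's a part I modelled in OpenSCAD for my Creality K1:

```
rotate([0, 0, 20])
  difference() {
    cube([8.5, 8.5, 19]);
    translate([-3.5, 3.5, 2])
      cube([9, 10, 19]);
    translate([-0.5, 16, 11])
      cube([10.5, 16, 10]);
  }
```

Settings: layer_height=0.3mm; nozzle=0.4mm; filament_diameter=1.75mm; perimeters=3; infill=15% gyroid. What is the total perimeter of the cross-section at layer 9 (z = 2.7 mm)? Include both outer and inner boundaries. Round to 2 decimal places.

At z = 2.7 mm: the cube is present — its section is the full 8.5×8.5 rectangle (perimeter 34.00 mm); the cube at (-3.5, 3.5) (footprint 9×10) is included at this height (perimeter 38.00 mm); the cube at (-0.5, 16) is not intersected at this z (z outside [11, 21]); Subtracting the remaining from the first: starting from the 8.5×8.5 cube, the 9×10 cube at (-3.5, 3.5) partially overlaps it — only the 27.50 mm² overlap (of its 90.00 mm²) is removed, clipping the outline — boundary = 34.00 mm; (rotated 20° about Z; rotation is an isometry so areas/perimeters/island counts are preserved). Overall, the cross-section is a single solid region. Total boundary length (outer) = 34.00 mm.

34.00 mm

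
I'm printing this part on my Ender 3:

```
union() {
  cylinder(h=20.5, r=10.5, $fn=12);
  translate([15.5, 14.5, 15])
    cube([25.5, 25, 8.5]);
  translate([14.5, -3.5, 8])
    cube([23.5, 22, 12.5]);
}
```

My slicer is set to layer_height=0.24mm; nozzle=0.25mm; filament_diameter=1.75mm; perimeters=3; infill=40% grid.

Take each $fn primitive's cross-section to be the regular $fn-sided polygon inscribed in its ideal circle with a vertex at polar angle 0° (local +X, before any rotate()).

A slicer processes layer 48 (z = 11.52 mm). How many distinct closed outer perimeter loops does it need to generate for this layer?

At z = 11.52 mm: the r=10.5 cylinder contributes a regular 12-gon of circumradius 10.5; the cube at (15.5, 14.5) does not reach this height (z outside [15, 23.5]); the cube at (14.5, -3.5) is present — its section is the full 23.5×22 rectangle; Taking the union: the 2 present regions are separate (no shared area or edge), so areas and boundary lengths simply add and each stays a separate island — 2 connected regions. The result has 2 disconnected regions.

2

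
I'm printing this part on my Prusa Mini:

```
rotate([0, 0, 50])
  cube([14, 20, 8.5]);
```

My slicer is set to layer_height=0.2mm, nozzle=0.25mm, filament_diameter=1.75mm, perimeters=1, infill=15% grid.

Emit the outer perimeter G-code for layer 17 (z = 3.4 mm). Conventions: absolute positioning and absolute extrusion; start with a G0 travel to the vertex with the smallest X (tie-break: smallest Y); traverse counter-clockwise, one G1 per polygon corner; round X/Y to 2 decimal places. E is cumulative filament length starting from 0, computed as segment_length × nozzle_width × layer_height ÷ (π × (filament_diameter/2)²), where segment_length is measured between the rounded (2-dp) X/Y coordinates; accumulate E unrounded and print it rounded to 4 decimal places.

G0 X-15.32 Y12.86 Z3.40
G1 X0.00 Y0.00 E0.4158
G1 X9.00 Y10.72 E0.7068
G1 X-6.32 Y23.58 E1.1226
G1 X-15.32 Y12.86 E1.4135

At z = 3.4 mm: the cube (footprint 14×20) is included at this height; (whole slice rotated 50° about Z — lengths, areas and connectivity unchanged). The outline is a single polygon with 4 vertices. Extrusion per mm of travel: 0.25 × 0.2 / (π × 0.875²) = 0.020788. Accumulating E over each segment gives final E = 1.4135.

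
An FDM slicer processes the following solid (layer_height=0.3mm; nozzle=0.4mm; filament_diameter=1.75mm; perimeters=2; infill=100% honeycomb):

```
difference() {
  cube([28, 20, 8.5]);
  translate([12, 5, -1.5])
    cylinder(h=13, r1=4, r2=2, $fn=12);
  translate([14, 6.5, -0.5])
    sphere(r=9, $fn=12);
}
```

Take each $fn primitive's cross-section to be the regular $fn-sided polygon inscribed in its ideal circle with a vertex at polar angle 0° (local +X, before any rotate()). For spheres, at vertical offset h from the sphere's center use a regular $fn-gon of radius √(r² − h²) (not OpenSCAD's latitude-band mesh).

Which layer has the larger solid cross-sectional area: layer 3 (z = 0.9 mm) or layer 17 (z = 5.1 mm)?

Layer 3 (z = 0.9): the cube (footprint 28×20) is included at this height (area 560.00 mm²); the cone at (12, 5): at t=0.185 of its height the radius interpolates to r₁+(r₂−r₁)t = 3.631, giving a regular 12-gon of that circumradius (area = (12/2)·3.631²·sin(360°/12) = 39.55 mm²); the sphere at (14, 6.5): section is a regular 12-gon, circumradius = √(r²−h²) = √(9²−1.4²) = 8.890 (area = (12/2)·8.890²·sin(360°/12) = 237.12 mm²); After the difference (first − rest): starting from the 28×20 cube (560.00 mm²), the cone at (12, 5) lies wholly inside it (removes its full 39.55 mm² and its 22.55 mm outline becomes a hole wall); the r=9 sphere at (14, 6.5) partially overlaps it — only the 180.18 mm² overlap (of its 237.12 mm²) is removed, clipping the outline — area = 340.28 mm². So its area = 340.28 mm². Layer 17 (z = 5.1): the cube (footprint 28×20) is included at this height (area 560.00 mm²); the cone at (12, 5) (r1=4→r2=2) has section circumradius 2.985 here — a regular 12-gon (area = (12/2)·2.985²·sin(360°/12) = 26.72 mm²); the r=9 sphere at (14, 6.5) contributes a regular 12-gon of circumradius √(9²−5.6²) = 7.046 (area = (12/2)·7.046²·sin(360°/12) = 148.92 mm²); After the difference (first − rest): starting from the 28×20 cube (560.00 mm²), the cone at (12, 5) lies wholly inside it (removes its full 26.72 mm² and its 18.54 mm outline becomes a hole wall); the r=9 sphere at (14, 6.5) partially overlaps it — only the 121.09 mm² overlap (of its 148.92 mm²) is removed, clipping the outline — area = 412.19 mm². So its area = 412.19 mm². Layer 17 is larger (412.19 vs 340.28 mm²).

layer 17 (z = 5.1 mm)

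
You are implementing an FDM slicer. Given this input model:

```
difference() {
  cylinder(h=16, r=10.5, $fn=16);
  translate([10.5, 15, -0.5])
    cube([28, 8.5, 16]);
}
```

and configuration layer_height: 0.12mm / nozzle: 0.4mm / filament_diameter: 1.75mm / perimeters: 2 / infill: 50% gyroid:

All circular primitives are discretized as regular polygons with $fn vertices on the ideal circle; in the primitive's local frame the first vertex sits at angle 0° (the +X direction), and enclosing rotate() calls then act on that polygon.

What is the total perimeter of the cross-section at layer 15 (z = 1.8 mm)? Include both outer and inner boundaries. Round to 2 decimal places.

65.55 mm

At z = 1.8 mm: the cylinder: section is a regular 16-gon, circumradius r=10.5 (perimeter = 2·16·10.500·sin(180°/16) = 65.55 mm); the 28×8.5 cube at (10.5, 15) contributes its full rectangle (perimeter 73.00 mm); Taking the first minus the rest: starting from the r=10.5 cylinder, the 28×8.5 cube at (10.5, 15) misses the remaining region (no effect) — boundary = 65.55 mm. Overall, the cross-section is a single solid region. Total boundary length (outer) = 65.55 mm.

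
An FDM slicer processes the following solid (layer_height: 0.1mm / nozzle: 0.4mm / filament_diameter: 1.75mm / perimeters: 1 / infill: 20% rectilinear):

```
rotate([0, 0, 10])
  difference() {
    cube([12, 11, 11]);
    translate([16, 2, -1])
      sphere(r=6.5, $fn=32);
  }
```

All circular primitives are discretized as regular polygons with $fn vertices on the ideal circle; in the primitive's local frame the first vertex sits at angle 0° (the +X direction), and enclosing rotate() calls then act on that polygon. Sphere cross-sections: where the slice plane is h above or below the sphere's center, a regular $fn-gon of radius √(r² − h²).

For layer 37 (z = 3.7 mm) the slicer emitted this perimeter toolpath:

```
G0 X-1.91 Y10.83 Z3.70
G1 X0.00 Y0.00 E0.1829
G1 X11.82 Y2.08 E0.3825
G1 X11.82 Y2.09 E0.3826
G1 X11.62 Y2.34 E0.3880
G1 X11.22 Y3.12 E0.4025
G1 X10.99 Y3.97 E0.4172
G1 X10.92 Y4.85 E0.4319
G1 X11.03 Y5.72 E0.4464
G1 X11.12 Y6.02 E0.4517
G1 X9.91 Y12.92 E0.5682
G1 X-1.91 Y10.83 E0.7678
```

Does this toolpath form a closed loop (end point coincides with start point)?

Start point (G0): (-1.91, 10.83). End point (last G1): the path returns to the start — closed.

yes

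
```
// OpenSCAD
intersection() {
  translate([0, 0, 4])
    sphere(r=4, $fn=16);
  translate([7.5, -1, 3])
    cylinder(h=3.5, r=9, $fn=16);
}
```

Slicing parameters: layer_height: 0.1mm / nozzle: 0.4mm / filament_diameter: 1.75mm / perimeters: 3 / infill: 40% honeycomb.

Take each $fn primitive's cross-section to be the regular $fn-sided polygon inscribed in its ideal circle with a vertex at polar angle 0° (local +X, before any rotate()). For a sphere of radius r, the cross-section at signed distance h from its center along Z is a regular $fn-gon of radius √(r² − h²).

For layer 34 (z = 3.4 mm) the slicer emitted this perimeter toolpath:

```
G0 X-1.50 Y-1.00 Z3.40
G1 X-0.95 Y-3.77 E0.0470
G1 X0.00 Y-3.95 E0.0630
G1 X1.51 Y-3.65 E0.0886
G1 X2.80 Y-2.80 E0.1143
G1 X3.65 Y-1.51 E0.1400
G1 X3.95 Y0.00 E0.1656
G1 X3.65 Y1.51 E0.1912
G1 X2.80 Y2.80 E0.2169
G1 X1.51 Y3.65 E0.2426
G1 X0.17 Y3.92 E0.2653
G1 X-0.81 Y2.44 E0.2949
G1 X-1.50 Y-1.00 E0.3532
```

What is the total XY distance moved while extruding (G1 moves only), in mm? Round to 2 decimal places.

21.24 mm

Sum the Euclidean lengths of each G1 segment: total = 21.24 mm.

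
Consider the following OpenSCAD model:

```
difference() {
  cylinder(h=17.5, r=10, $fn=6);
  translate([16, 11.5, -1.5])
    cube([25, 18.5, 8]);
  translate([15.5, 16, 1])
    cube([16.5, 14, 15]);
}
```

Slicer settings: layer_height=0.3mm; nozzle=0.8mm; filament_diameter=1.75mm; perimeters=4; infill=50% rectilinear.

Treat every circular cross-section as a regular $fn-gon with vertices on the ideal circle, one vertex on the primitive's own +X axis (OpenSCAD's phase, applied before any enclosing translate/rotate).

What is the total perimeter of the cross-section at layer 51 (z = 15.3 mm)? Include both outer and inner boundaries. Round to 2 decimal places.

60.00 mm

At z = 15.3 mm: the r=10 cylinder gives a regular 6-gon of circumradius 10 (constant along its height) (perimeter = 2·6·10.000·sin(180°/6) = 60.00 mm); the cube at (16, 11.5) is absent (z outside [-1.5, 6.5]); the 16.5×14 cube at (15.5, 16) contributes its full rectangle (perimeter 61.00 mm); After the difference (first − rest): starting from the r=10 cylinder, the 16.5×14 cube at (15.5, 16) misses the remaining region (no effect) — boundary = 60.00 mm. Overall, the cross-section is a single solid region. Total boundary length (outer) = 60.00 mm.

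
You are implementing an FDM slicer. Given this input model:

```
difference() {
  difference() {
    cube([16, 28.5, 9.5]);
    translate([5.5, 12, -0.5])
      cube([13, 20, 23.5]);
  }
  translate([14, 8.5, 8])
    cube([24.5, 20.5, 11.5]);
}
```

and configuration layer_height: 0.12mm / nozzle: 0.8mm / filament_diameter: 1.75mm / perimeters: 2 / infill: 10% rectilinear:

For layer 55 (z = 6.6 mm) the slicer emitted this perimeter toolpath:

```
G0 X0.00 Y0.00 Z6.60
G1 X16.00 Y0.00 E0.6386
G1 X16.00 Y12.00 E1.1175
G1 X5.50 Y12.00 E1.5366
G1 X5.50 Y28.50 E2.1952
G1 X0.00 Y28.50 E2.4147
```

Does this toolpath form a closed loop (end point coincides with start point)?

no

Start point (G0): (0.00, 0.00). End point (last G1): the path does not return to the start — open.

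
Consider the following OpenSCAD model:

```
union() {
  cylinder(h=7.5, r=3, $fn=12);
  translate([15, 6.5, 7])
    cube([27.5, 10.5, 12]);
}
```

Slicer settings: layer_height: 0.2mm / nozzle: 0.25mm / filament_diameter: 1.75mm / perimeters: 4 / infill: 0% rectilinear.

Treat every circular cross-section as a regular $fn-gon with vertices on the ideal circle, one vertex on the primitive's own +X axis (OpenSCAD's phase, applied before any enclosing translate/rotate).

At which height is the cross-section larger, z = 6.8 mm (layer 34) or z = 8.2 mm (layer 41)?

Layer 34 (z = 6.8): the cylinder: section is a regular 12-gon, circumradius r=3 (area = (12/2)·3.000²·sin(360°/12) = 27.00 mm²); the cube at (15, 6.5) is not intersected at this z (z outside [7, 19]); Combining (union): only the r=3 cylinder is present, so the union is just that shape — area = 27.00 mm². So its area = 27.00 mm². Layer 41 (z = 8.2): the cylinder is absent (z outside [0, 7.5]); the cube at (15, 6.5) is present — its section is the full 27.5×10.5 rectangle (area 288.75 mm²); Combining (union): only the 27.5×10.5 cube at (15, 6.5) is present, so the union is just that shape — area = 288.75 mm². So its area = 288.75 mm². Layer 41 is larger (288.75 vs 27.00 mm²).

layer 41 (z = 8.2 mm)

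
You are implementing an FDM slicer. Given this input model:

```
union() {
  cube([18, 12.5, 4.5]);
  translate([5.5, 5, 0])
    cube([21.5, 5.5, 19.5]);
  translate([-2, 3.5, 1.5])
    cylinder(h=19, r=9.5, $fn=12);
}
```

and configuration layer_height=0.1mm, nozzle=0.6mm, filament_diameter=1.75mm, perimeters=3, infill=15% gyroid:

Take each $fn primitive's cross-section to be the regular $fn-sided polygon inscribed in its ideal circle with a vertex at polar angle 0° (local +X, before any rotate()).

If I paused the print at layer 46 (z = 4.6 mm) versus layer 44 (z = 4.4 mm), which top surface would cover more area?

Layer 46 (z = 4.6): the cube does not reach this height (z outside [0, 4.5]); the cube at (5.5, 5) (footprint 21.5×5.5) is included at this height (area 118.25 mm²); the cylinder at (-2, 3.5): section is a regular 12-gon, circumradius r=9.5 (area = (12/2)·9.500²·sin(360°/12) = 270.75 mm²); Combining (union): the regions partially overlap — summed areas 389.00 mm² minus the doubly-counted overlap 4.04 mm² gives 384.96 mm² — area = 384.96 mm². So its area = 384.96 mm². Layer 44 (z = 4.4): the 18×12.5 cube contributes its full rectangle (area 225.00 mm²); the cube at (5.5, 5) is present — its section is the full 21.5×5.5 rectangle (area 118.25 mm²); the r=9.5 cylinder at (-2, 3.5) contributes a regular 12-gon of circumradius 9.5 (area = (12/2)·9.500²·sin(360°/12) = 270.75 mm²); Combining (union): the regions partially overlap — summed areas 614.00 mm² minus the doubly-counted overlap 142.58 mm² gives 471.42 mm² — area = 471.42 mm². So its area = 471.42 mm². Layer 44 is larger (471.42 vs 384.96 mm²).

layer 44 (z = 4.4 mm)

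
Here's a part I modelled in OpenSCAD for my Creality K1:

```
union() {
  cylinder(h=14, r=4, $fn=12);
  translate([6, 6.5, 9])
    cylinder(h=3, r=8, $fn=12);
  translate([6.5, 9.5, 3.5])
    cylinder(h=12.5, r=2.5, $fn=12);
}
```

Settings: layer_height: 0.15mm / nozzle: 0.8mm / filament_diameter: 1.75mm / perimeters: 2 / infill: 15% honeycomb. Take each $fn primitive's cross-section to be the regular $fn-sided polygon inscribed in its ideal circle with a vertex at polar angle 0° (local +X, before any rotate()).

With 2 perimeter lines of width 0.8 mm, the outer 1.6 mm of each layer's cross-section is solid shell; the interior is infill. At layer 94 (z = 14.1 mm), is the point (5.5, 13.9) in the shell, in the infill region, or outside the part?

At z = 14.1 mm: the cylinder is not intersected at this z (z outside [0, 14]); the cylinder at (6, 6.5) is not intersected at this z (z outside [9, 12]); the r=2.5 cylinder at (6.5, 9.5) contributes a regular 12-gon of circumradius 2.5; Taking the union: only the r=2.5 cylinder at (6.5, 9.5) is present, so the union is just that shape — 1 connected region. Overall, the cross-section is a single solid region. The nearest boundary edge runs (6.50, 12.00)→(5.25, 11.67); distance from the point to it = 2.09 mm. The point is not inside any of the regions above, so it lies outside the cross-section (2.09 mm from the nearest boundary).

outside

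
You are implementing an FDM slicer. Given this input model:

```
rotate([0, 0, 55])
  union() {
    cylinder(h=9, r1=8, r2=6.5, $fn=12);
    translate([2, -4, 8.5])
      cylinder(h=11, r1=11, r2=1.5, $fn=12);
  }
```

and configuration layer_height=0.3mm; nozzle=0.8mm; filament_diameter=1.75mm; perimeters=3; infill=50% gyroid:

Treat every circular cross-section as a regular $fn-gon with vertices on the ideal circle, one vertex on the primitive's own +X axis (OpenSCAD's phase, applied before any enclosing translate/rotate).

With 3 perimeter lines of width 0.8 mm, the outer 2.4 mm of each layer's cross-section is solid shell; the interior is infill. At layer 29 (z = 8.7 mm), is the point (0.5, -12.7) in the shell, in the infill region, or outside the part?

outside

At z = 8.7 mm: the cone (r1=8→r2=6.5) has section circumradius 6.550 here — a regular 12-gon; the cone at (2, -4) contributes a regular 12-gon of circumradius 10.827 (interpolated between r1=11 and r2=1.5 at t=0.018); Combining (union): the regions partially overlap (shared area 127.41 mm²), so overlapping operands fuse into one piece — 1 connected region; (whole slice rotated 55° about Z — lengths, areas and connectivity unchanged). Overall, the cross-section is a single solid region. Undo the 55° rotation: the query point maps to (-10.116, -7.694) in the un-rotated model frame. The nearest boundary edge runs (-7.38, -9.41)→(-8.83, -4.00); distance from the point to it = 2.20 mm. The point is not inside any of the regions above, so it lies outside the cross-section (2.20 mm from the nearest boundary).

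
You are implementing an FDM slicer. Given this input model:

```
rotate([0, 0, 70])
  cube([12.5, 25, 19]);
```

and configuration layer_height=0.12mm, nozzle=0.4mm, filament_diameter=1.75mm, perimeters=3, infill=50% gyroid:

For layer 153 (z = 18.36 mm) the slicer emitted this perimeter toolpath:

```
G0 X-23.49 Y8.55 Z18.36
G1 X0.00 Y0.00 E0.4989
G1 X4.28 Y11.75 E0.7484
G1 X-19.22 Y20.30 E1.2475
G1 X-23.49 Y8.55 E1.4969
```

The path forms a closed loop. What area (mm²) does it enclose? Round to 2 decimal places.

Apply the shoelace formula to the sequence of (X, Y) vertices; enclosed area = 312.62 mm².

312.62 mm²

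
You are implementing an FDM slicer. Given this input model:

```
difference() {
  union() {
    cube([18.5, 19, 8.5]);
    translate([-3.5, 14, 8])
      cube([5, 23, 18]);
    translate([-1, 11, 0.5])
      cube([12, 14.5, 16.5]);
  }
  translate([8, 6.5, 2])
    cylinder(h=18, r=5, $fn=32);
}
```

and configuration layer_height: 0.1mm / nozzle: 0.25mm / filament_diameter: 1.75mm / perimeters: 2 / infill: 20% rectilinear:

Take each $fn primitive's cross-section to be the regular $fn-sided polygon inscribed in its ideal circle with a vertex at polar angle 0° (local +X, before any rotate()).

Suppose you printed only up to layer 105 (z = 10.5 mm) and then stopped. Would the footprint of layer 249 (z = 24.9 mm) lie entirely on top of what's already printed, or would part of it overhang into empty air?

entirely on top

Compare the two slices. At z = 10.5: the cube is absent (z outside [0, 8.5]); the 5×23 cube at (-3.5, 14) contributes its full rectangle (area 115.00 mm²); the cube at (-1, 11) (footprint 12×14.5) is included at this height (area 174.00 mm²); Merging all regions: the regions partially overlap — summed areas 289.00 mm² minus the doubly-counted overlap 28.75 mm² gives 260.25 mm² — area = 260.25 mm²; the r=5 cylinder at (8, 6.5) gives a regular 32-gon of circumradius 5 (constant along its height) (area = (32/2)·5.000²·sin(360°/32) = 78.04 mm²); Subtracting the remaining from the first: starting from that combined region (260.25 mm²), the r=5 cylinder at (8, 6.5) partially overlaps it — only the 1.40 mm² overlap (of its 78.04 mm²) is removed, clipping the outline — area = 258.85 mm². At z = 24.9: the cube is absent (z outside [0, 8.5]); the 5×23 cube at (-3.5, 14) contributes its full rectangle (area 115.00 mm²); the cube at (-1, 11) does not reach this height (z outside [0.5, 17]); Combining (union): only the 5×23 cube at (-3.5, 14) is present, so the union is just that shape — area = 115.00 mm²; the cylinder at (8, 6.5) is not intersected at this z (z outside [2, 20]); Taking the first minus the rest: none of the subtracted shapes is present at this height, so that combined region is unchanged — area = 115.00 mm². Checking containment: the cross-section at z = 24.9 is a subset of the cross-section at z = 10.5.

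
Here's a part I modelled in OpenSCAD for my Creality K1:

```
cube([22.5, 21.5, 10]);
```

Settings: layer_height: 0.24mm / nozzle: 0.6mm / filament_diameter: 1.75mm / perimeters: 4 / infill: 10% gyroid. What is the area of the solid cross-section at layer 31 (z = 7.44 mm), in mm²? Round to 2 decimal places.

483.75 mm²

At z = 7.44 mm: the cube (footprint 22.5×21.5) is included at this height (area 483.75 mm²). Overall, the cross-section is a single solid region. Net area = 483.75 mm².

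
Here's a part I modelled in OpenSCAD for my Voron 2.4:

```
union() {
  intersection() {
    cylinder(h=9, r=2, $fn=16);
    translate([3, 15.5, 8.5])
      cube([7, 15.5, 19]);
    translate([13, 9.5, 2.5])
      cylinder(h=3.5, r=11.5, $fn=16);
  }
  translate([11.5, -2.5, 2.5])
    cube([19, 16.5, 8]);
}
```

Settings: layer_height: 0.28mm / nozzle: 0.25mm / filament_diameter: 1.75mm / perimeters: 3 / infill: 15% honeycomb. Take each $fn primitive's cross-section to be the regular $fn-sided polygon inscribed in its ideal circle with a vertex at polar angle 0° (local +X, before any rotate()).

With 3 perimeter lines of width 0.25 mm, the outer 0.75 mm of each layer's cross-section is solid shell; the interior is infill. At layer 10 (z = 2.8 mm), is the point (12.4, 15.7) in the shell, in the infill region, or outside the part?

At z = 2.8 mm: the r=2 cylinder contributes a regular 16-gon of circumradius 2; the cube at (3, 15.5) does not reach this height (z outside [8.5, 27.5]); the cylinder at (13, 9.5): section is a regular 16-gon, circumradius r=11.5; Taking the intersection: at least one operand is absent at this height, so nothing remains; the 19×16.5 cube at (11.5, -2.5) contributes its full rectangle; Merging all regions: only the 19×16.5 cube at (11.5, -2.5) is present, so the union is just that shape — 1 connected region. Overall, the cross-section is a single solid region. The nearest boundary edge runs (30.50, 14.00)→(11.50, 14.00); distance from the point to it = 1.70 mm. The point is not inside any of the regions above, so it lies outside the cross-section (1.70 mm from the nearest boundary).

outside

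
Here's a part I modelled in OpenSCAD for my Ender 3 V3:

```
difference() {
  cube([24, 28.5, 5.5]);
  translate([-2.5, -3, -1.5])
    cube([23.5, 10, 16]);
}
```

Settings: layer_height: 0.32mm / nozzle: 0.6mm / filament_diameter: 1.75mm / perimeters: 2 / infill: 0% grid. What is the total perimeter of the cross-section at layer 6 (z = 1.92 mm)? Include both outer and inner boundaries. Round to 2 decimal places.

At z = 1.92 mm: the cube is present — its section is the full 24×28.5 rectangle (perimeter 105.00 mm); the cube at (-2.5, -3) (footprint 23.5×10) is included at this height (perimeter 67.00 mm); Taking the first minus the rest: starting from the 24×28.5 cube, the 23.5×10 cube at (-2.5, -3) partially overlaps it — only the 147.00 mm² overlap (of its 235.00 mm²) is removed, clipping the outline — boundary = 105.00 mm. Overall, the cross-section is a single solid region. Total boundary length (outer) = 105.00 mm.

105.00 mm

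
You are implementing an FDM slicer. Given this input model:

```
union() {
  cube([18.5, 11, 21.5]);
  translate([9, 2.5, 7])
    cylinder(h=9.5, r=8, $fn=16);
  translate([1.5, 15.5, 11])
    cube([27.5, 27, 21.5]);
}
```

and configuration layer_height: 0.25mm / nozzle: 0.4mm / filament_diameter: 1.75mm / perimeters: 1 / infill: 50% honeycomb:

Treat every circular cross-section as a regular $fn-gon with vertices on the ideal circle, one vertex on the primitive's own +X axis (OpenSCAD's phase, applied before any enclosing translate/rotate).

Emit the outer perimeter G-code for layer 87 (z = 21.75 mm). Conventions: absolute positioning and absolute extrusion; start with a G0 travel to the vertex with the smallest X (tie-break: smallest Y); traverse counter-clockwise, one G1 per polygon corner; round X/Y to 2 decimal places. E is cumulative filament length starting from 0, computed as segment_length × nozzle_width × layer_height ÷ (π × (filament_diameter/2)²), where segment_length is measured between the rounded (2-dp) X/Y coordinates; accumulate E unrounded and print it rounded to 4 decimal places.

At z = 21.75 mm: the cube is absent (z outside [0, 21.5]); the cylinder at (9, 2.5) does not reach this height (z outside [7, 16.5]); the 27.5×27 cube at (1.5, 15.5) contributes its full rectangle; Taking the union: only the 27.5×27 cube at (1.5, 15.5) is present, so the union is just that shape — 1 connected region. The outline is a single polygon with 4 vertices. Extrusion per mm of travel: 0.4 × 0.25 / (π × 0.875²) = 0.041575. Accumulating E over each segment gives final E = 4.5317.

G0 X1.50 Y15.50 Z21.75
G1 X29.00 Y15.50 E1.1433
G1 X29.00 Y42.50 E2.2658
G1 X1.50 Y42.50 E3.4092
G1 X1.50 Y15.50 E4.5317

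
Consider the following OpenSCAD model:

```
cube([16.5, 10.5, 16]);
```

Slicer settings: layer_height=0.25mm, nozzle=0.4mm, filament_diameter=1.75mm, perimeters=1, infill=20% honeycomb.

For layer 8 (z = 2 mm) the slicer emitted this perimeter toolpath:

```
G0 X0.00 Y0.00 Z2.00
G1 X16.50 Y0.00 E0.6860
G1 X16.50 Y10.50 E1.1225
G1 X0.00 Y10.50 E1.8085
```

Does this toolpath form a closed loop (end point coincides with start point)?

Start point (G0): (0.00, 0.00). End point (last G1): the path does not return to the start — open.

no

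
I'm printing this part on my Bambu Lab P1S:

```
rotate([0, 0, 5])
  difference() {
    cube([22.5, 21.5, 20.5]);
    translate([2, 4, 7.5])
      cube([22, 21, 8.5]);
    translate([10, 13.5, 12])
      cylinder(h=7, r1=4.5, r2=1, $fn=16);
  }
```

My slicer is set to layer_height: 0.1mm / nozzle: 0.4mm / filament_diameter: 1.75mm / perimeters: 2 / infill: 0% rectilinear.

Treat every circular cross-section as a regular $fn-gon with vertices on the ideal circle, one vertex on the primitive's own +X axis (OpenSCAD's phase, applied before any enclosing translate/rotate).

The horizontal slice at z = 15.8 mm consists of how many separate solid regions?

At z = 15.8 mm: the 22.5×21.5 cube contributes its full rectangle; the cube at (2, 4) is present — its section is the full 22×21 rectangle; the cone at (10, 13.5): at t=0.543 of its height the radius interpolates to r₁+(r₂−r₁)t = 2.600, giving a regular 16-gon of that circumradius; Subtracting the remaining from the first: starting from the 22.5×21.5 cube, the 22×21 cube at (2, 4) partially overlaps it — only the 358.75 mm² overlap (of its 462.00 mm²) is removed, clipping the outline; the cone at (10, 13.5) misses the remaining region (no effect) — 1 connected region; (whole slice rotated 5° about Z — lengths, areas and connectivity unchanged). The result has 1 disconnected region.

1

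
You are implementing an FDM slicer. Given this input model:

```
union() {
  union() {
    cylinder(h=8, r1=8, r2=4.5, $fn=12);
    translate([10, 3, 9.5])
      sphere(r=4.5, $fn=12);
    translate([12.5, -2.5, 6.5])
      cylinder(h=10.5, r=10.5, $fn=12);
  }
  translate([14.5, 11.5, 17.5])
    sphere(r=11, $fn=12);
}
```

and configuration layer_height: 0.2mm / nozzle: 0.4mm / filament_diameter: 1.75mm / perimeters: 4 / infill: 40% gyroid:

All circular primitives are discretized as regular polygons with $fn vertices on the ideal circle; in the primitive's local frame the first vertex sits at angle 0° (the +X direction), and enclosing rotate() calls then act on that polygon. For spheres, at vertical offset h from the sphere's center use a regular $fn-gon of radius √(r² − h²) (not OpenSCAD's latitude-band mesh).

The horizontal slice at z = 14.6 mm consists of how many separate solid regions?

At z = 14.6 mm: the cone is not intersected at this z (z outside [0, 8]); the sphere at (10, 3) is not intersected at this z (|z−center|=5.100 > r=4.5); the r=10.5 cylinder at (12.5, -2.5) contributes a regular 12-gon of circumradius 10.5; Taking the union: only the r=10.5 cylinder at (12.5, -2.5) is present, so the union is just that shape — 1 connected region; the r=11 sphere at (14.5, 11.5) contributes a regular 12-gon of circumradius √(11²−2.9²) = 10.611; Merging all regions: the regions partially overlap (shared area 67.30 mm²), so overlapping operands fuse into one piece — 1 connected region. The result has 1 disconnected region.

1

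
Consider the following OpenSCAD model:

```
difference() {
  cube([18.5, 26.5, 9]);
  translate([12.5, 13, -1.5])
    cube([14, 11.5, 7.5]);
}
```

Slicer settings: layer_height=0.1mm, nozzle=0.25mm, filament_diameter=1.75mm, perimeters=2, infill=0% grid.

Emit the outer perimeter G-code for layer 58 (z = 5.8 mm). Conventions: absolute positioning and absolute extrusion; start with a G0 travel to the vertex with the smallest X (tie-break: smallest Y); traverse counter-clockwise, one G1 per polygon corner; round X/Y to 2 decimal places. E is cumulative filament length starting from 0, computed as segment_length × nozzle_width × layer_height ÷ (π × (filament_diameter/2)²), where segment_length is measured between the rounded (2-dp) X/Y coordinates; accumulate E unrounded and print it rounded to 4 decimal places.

At z = 5.8 mm: the cube is present — its section is the full 18.5×26.5 rectangle; the 14×11.5 cube at (12.5, 13) contributes its full rectangle; Subtracting the remaining from the first: starting from the 18.5×26.5 cube, the 14×11.5 cube at (12.5, 13) partially overlaps it — only the 69.00 mm² overlap (of its 161.00 mm²) is removed, clipping the outline — 1 connected region. The outline is a single polygon with 8 vertices. Extrusion per mm of travel: 0.25 × 0.1 / (π × 0.875²) = 0.010394. Accumulating E over each segment gives final E = 1.0602.

G0 X0.00 Y0.00 Z5.80
G1 X18.50 Y0.00 E0.1923
G1 X18.50 Y13.00 E0.3274
G1 X12.50 Y13.00 E0.3898
G1 X12.50 Y24.50 E0.5093
G1 X18.50 Y24.50 E0.5717
G1 X18.50 Y26.50 E0.5924
G1 X0.00 Y26.50 E0.7847
G1 X0.00 Y0.00 E1.0602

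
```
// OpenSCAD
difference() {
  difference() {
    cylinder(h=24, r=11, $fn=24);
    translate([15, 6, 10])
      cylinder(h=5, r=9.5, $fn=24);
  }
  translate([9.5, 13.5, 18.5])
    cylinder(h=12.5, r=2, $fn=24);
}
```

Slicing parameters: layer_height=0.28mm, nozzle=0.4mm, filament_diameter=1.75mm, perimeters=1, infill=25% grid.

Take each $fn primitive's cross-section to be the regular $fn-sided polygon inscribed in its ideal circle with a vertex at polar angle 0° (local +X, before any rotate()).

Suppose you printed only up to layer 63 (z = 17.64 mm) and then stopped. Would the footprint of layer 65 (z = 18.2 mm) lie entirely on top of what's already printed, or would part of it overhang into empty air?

Compare the two slices. At z = 17.64: the r=11 cylinder gives a regular 24-gon of circumradius 11 (constant along its height) (area = (24/2)·11.000²·sin(360°/24) = 375.81 mm²); the cylinder at (15, 6) is absent (z outside [10, 15]); After the difference (first − rest): none of the subtracted shapes is present at this height, so the r=11 cylinder is unchanged — area = 375.81 mm²; the cylinder at (9.5, 13.5) is absent (z outside [18.5, 31]); After the difference (first − rest): none of the subtracted shapes is present at this height, so that combined region is unchanged — area = 375.81 mm². At z = 18.2: the r=11 cylinder contributes a regular 24-gon of circumradius 11 (area = (24/2)·11.000²·sin(360°/24) = 375.81 mm²); the cylinder at (15, 6) is not intersected at this z (z outside [10, 15]); Subtracting the remaining from the first: none of the subtracted shapes is present at this height, so the r=11 cylinder is unchanged — area = 375.81 mm²; the cylinder at (9.5, 13.5) is absent (z outside [18.5, 31]); After the difference (first − rest): none of the subtracted shapes is present at this height, so the result so far is unchanged — area = 375.81 mm². Checking containment: the cross-section at z = 18.2 is a subset of the cross-section at z = 17.64.

entirely on top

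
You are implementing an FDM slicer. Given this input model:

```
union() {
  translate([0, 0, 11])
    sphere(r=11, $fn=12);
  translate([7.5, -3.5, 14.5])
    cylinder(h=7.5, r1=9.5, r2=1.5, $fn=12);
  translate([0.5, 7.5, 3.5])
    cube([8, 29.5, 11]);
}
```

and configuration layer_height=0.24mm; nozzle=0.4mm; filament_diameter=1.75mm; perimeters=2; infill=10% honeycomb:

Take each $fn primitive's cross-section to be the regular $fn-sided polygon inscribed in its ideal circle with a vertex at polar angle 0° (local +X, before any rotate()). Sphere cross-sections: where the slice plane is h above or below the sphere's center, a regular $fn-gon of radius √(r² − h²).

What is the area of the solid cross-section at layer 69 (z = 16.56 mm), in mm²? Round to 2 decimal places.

350.13 mm²

At z = 16.56 mm: the r=11 sphere contributes a regular 12-gon of circumradius √(11²−5.56²) = 9.491 (area = (12/2)·9.491²·sin(360°/12) = 270.26 mm²); the cone at (7.5, -3.5) contributes a regular 12-gon of circumradius 7.303 (interpolated between r1=9.5 and r2=1.5 at t=0.275) (area = (12/2)·7.303²·sin(360°/12) = 159.99 mm²); the cube at (0.5, 7.5) is absent (z outside [3.5, 14.5]); Merging all regions: the regions partially overlap — summed areas 430.25 mm² minus the doubly-counted overlap 80.12 mm² gives 350.13 mm² — area = 350.13 mm². Overall, the cross-section is a single solid region. Net area = 350.13 mm².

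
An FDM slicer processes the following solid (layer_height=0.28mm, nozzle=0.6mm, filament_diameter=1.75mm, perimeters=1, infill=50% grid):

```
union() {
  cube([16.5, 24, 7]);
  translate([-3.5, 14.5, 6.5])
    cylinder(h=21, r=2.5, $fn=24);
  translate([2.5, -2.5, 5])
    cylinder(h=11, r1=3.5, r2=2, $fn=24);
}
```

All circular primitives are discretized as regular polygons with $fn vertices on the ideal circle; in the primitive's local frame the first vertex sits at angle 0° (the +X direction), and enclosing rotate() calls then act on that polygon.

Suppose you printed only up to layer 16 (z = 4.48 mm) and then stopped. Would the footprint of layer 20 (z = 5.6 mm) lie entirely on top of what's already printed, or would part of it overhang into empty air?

part overhangs

Compare the two slices. At z = 4.48: the 16.5×24 cube contributes its full rectangle (area 396.00 mm²); the cylinder at (-3.5, 14.5) is not intersected at this z (z outside [6.5, 27.5]); the cone at (2.5, -2.5) is not intersected at this z (z outside [5, 16]); Taking the union: only the 16.5×24 cube is present, so the union is just that shape — area = 396.00 mm². At z = 5.6: the cube is present — its section is the full 16.5×24 rectangle (area 396.00 mm²); the cylinder at (-3.5, 14.5) is not intersected at this z (z outside [6.5, 27.5]); the cone at (2.5, -2.5) contributes a regular 24-gon of circumradius 3.418 (interpolated between r1=3.5 and r2=2 at t=0.055) (area = (24/2)·3.418²·sin(360°/24) = 36.29 mm²); Combining (union): the regions partially overlap — summed areas 432.29 mm² minus the doubly-counted overlap 2.84 mm² gives 429.45 mm² — area = 429.45 mm². Checking containment: at z = 5.6 the cross-section extends beyond the z = 4.48 cross-section by about 33.45 mm².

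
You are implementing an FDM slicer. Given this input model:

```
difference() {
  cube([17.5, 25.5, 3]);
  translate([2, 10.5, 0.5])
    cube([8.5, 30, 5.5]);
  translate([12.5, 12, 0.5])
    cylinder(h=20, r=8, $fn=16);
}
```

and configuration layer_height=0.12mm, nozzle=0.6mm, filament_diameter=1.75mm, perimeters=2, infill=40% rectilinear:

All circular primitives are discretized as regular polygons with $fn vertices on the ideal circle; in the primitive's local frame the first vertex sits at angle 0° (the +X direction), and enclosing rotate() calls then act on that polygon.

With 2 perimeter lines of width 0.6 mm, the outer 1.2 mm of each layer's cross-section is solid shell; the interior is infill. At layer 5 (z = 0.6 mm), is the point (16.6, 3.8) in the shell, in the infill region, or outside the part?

At z = 0.6 mm: the cube (footprint 17.5×25.5) is included at this height; the cube at (2, 10.5) (footprint 8.5×30) is included at this height; the r=8 cylinder at (12.5, 12) gives a regular 16-gon of circumradius 8 (constant along its height); Subtracting the remaining from the first: starting from the 17.5×25.5 cube, the 8.5×30 cube at (2, 10.5) partially overlaps it — only the 127.50 mm² overlap (of its 255.00 mm²) is removed, clipping the outline; the r=8 cylinder at (12.5, 12) partially overlaps it — only the 129.07 mm² overlap (of its 195.93 mm²) is removed, clipping the outline — 2 connected regions. Overall, the cross-section has 2 separate islands. The nearest boundary edge runs (17.50, 5.90)→(17.50, 0.00); distance from the point to it = 0.90 mm. (Shell/infill is judged within the island containing the point — the largest one.) The point is inside the cross-section, 0.90 mm from the nearest boundary — within the 1.2 mm shell band (2 × 0.6).

shell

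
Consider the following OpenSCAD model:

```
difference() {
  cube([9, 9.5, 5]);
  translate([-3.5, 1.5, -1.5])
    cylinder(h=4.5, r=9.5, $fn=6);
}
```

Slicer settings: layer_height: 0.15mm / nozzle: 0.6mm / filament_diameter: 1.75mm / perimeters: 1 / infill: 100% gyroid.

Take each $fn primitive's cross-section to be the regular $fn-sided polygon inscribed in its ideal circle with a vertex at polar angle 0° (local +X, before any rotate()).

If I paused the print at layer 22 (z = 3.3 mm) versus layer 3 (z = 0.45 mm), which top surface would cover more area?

Layer 22 (z = 3.3): the cube is present — its section is the full 9×9.5 rectangle (area 85.50 mm²); the cylinder at (-3.5, 1.5) does not reach this height (z outside [-1.5, 3]); Taking the first minus the rest: none of the subtracted shapes is present at this height, so the 9×9.5 cube is unchanged — area = 85.50 mm². So its area = 85.50 mm². Layer 3 (z = 0.45): the cube is present — its section is the full 9×9.5 rectangle (area 85.50 mm²); the r=9.5 cylinder at (-3.5, 1.5) gives a regular 6-gon of circumradius 9.5 (constant along its height) (area = (6/2)·9.500²·sin(360°/6) = 234.48 mm²); After the difference (first − rest): starting from the 9×9.5 cube (85.50 mm²), the r=9.5 cylinder at (-3.5, 1.5) partially overlaps it — only the 37.88 mm² overlap (of its 234.48 mm²) is removed, clipping the outline — area = 47.62 mm². So its area = 47.62 mm². Layer 22 is larger (85.50 vs 47.62 mm²).

layer 22 (z = 3.3 mm)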